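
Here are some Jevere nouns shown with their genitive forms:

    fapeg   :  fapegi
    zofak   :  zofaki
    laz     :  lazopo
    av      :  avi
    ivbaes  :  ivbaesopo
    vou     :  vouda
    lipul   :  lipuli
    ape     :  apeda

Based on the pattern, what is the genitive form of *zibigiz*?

zibigizopo

The suffix is conditioned by the final sound: -opo when the stem ends in a sibilant (*laz*, *ivbaes*); -i when the stem ends in a non-sibilant consonant (*fapeg*, *zofak*, *av*, *lipul*); -da when the stem ends in a vowel (*vou*, *ape*).
The final sound of *zibigiz* is /z/, which is a sibilant, so the suffix is -opo, giving *zibigizopo*.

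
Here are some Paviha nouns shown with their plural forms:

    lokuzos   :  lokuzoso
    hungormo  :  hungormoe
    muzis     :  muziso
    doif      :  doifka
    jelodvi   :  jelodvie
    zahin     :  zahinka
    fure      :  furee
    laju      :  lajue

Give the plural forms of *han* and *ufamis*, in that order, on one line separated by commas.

Looking at the final sound of each stem: -o when the stem ends in a sibilant (*lokuzos*, *muzis*); -ka when the stem ends in a non-sibilant consonant (*doif*, *zahin*); -e when the stem ends in a vowel (*hungormo*, *jelodvi*, *fure*, *laju*).
*han*: final sound = /n/, a non-sibilant consonant → -ka → *hanka*.
*ufamis* — final sound /s/ (a sibilant) → -o → *ufamiso*.

hanka, ufamiso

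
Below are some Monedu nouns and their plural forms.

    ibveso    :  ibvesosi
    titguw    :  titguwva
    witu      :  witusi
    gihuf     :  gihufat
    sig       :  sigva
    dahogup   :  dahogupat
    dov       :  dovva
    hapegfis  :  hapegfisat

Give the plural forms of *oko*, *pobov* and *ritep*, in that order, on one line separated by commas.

okosi, pobovva, ritepat

The pattern is voicing of the final sound: -at when the stem ends in a voiceless consonant (*gihuf*, *dahogup*, *hapegfis*); -va when the stem ends in a voiced consonant (*titguw*, *sig*, *dov*); -si when the stem ends in a vowel (*ibveso*, *witu*).
*oko* — final sound /o/ (a vowel) → -si → *okosi*.
*pobov*: final sound = /v/, a voiced consonant → -va → *pobovva*.
*ritep* — final sound /p/ (a voiceless consonant) → -at → *ritepat*.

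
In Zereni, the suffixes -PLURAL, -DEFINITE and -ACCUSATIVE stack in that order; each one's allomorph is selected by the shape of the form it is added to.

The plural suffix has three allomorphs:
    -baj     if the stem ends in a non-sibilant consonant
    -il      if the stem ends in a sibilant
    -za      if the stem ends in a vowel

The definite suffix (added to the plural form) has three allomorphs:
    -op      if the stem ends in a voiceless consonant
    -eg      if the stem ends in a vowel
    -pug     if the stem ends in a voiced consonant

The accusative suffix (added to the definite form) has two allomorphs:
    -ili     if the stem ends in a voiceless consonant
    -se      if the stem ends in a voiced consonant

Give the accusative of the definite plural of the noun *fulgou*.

fulgouzaegse

The final sound of *fulgou* is /u/, which is a vowel, so the plural suffix is -za, giving *fulgouza*.
The plural form *fulgouza* — final sound /a/ (a vowel) → -eg → *fulgouzaeg*.
Since the final consonant of the definite form *fulgouzaeg* is /g/ (voiced), it takes -se, giving *fulgouzaegse*.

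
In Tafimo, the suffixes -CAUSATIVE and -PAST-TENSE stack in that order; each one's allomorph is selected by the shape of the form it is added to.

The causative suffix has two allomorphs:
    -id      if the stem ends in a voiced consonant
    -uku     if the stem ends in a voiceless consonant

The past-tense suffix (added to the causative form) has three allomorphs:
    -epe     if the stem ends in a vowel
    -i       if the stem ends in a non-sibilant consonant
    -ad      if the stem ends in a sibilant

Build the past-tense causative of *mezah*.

*mezah*: final consonant = /h/, voiceless → -uku → *mezahuku*.
The causative form *mezahuku*: final sound = /u/, a vowel → -epe → *mezahukuepe*.

mezahukuepe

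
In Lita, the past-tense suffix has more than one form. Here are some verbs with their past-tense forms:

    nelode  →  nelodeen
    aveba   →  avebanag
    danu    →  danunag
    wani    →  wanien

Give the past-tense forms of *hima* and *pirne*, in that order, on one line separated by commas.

The alternation tracks the last vowel of the stem — -en when the last vowel of the stem is a front vowel (*nelode*, *wani*); -nag when the last vowel of the stem is a back vowel (*aveba*, *danu*).
Since the last vowel of *hima* is /a/ (a back vowel), it takes -nag, giving *himanag*.
*pirne* — last vowel /e/ (a front vowel) → -en → *pirneen*.

himanag, pirneen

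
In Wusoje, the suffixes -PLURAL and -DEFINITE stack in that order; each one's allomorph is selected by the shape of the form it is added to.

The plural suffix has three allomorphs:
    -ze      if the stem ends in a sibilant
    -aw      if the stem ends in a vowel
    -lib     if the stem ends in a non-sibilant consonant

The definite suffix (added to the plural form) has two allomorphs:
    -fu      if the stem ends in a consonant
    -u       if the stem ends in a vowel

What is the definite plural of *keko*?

The final sound of *keko* is /o/, which is a vowel, so the plural suffix is -aw, giving *kekoaw*.
The final sound of the plural form *kekoaw* is /w/, which is a consonant, so the definite suffix is -fu, giving *kekoawfu*.

kekoawfu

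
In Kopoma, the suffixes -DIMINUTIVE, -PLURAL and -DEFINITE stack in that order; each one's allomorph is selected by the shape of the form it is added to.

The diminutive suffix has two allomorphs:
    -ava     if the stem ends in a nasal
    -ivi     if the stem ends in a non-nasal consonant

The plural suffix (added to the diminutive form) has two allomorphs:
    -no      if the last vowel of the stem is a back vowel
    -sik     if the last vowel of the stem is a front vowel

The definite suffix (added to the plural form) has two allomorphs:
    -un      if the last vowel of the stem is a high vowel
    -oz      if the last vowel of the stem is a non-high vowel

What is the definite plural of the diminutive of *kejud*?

The final consonant of *kejud* is /d/, which is non-nasal, so the diminutive suffix is -ivi, giving *kejudivi*.
The last vowel of the diminutive form *kejudivi* is /i/, which is a front vowel, so the plural suffix is -sik, giving *kejudivisik*.
The plural form *kejudivisik* — last vowel /i/ (a high vowel) → -un → *kejudivisikun*.

kejudivisikun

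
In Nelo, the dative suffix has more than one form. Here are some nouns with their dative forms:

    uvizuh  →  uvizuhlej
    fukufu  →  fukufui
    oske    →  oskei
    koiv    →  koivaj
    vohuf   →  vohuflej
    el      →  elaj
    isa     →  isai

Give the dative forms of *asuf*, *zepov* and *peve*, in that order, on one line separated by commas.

asuflej, zepovaj, pevei

Looking at the final sound of each stem: -lej when the stem ends in a voiceless consonant (*uvizuh*, *vohuf*); -aj when the stem ends in a voiced consonant (*koiv*, *el*); -i when the stem ends in a vowel (*fukufu*, *oske*, *isa*).
Since the final sound of *asuf* is /f/ (a voiceless consonant), it takes -lej, giving *asuflej*.
*zepov* — final sound /v/ (a voiced consonant) → -aj → *zepovaj*.
Since the final sound of *peve* is /e/ (a vowel), it takes -i, giving *pevei*.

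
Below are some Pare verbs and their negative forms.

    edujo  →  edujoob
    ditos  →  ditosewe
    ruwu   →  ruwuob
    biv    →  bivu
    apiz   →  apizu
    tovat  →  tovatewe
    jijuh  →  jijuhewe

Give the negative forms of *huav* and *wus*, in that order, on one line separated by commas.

huavu, wusewe

The alternation tracks the final sound of the stem — -ewe when the stem ends in a voiceless consonant (*ditos*, *tovat*, *jijuh*); -u when the stem ends in a voiced consonant (*biv*, *apiz*); -ob when the stem ends in a vowel (*edujo*, *ruwu*).
Since the final sound of *huav* is /v/ (a voiced consonant), it takes -u, giving *huavu*.
Since the final sound of *wus* is /s/ (a voiceless consonant), it takes -ewe, giving *wusewe*.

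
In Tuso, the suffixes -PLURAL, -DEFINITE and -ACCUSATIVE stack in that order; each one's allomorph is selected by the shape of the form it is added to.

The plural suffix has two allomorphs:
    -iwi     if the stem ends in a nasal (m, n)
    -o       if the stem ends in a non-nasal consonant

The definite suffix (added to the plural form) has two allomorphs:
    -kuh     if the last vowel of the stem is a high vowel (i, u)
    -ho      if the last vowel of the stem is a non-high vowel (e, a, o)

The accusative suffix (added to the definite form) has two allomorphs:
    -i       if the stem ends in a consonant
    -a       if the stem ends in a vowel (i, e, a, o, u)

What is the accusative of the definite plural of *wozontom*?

wozontomiwikuhi

*wozontom*: final consonant = /m/, a nasal → -iwi → *wozontomiwi*.
Since the last vowel of the plural form *wozontomiwi* is /i/ (a high vowel), it takes -kuh, giving *wozontomiwikuh*.
The definite form *wozontomiwikuh*: final sound = /h/, a consonant → -i → *wozontomiwikuhi*.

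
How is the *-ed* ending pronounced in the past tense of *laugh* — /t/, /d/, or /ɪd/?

The stem *laugh* ends in a voiceless consonant other than /t/.
The -ed suffix is realized as /ɪd/ after /t, d/; as /t/ after other voiceless consonants; and as /d/ after other voiced sounds.
So -ed on *laugh* is pronounced /t/.

/t/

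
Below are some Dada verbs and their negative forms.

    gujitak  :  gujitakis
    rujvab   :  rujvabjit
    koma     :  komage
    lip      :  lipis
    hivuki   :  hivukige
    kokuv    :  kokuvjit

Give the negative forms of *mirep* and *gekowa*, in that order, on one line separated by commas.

Looking at the final sound of each stem: -is when the stem ends in a voiceless consonant (*gujitak*, *lip*); -jit when the stem ends in a voiced consonant (*rujvab*, *kokuv*); -ge when the stem ends in a vowel (*koma*, *hivuki*).
The final sound of *mirep* is /p/, which is a voiceless consonant, so the suffix is -is, giving *mirepis*.
*gekowa* — final sound /a/ (a vowel) → -ge → *gekowage*.

mirepis, gekowage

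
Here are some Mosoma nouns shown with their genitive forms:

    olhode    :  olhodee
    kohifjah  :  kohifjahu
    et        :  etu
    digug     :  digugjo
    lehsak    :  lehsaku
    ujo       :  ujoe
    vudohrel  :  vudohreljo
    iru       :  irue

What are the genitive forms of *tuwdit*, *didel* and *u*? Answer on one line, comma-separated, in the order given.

tuwditu, dideljo, ue

The alternation tracks the final sound of the stem — -u when the stem ends in a voiceless consonant (*kohifjah*, *et*, *lehsak*); -jo when the stem ends in a voiced consonant (*digug*, *vudohrel*); -e when the stem ends in a vowel (*olhode*, *ujo*, *iru*).
The final sound of *tuwdit* is /t/, which is a voiceless consonant, so the suffix is -u, giving *tuwditu*.
Since the final sound of *didel* is /l/ (a voiced consonant), it takes -jo, giving *dideljo*.
Since the final sound of *u* is /u/ (a vowel), it takes -e, giving *ue*.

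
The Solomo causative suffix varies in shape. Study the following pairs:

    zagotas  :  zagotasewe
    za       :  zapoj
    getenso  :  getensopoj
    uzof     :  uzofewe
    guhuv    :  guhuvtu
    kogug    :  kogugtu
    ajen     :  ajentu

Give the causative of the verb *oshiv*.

oshivtu

The pattern is voicing of the final sound: -ewe when the stem ends in a voiceless consonant (*zagotas*, *uzof*); -tu when the stem ends in a voiced consonant (*guhuv*, *kogug*, *ajen*); -poj when the stem ends in a vowel (*za*, *getenso*).
Since the final sound of *oshiv* is /v/ (a voiced consonant), it takes -tu, giving *oshivtu*.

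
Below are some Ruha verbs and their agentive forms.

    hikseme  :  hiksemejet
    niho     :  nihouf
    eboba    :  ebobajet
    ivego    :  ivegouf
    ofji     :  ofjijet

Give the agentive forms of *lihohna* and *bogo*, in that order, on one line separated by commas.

lihohnajet, bogouf

The pattern is rounding harmony: -uf when the last vowel of the stem is a rounded vowel (*niho*, *ivego*); -jet when the last vowel of the stem is an unrounded vowel (*hikseme*, *eboba*, *ofji*).
Since the last vowel of *lihohna* is /a/ (an unrounded vowel), it takes -jet, giving *lihohnajet*.
Since the last vowel of *bogo* is /o/ (a rounded vowel), it takes -uf, giving *bogouf*.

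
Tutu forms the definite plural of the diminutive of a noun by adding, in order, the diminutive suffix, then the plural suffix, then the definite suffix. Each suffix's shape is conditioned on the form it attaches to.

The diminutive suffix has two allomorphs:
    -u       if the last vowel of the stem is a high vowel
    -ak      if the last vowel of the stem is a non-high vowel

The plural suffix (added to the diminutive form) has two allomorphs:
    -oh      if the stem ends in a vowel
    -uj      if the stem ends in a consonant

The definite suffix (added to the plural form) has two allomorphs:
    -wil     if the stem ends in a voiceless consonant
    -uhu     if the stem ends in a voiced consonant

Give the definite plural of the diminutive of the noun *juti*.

jutiuohwil

Since the last vowel of *juti* is /i/ (a high vowel), it takes -u, giving *jutiu*.
The diminutive form *jutiu* — final sound /u/ (a vowel) → -oh → *jutiuoh*.
Since the final consonant of the plural form *jutiuoh* is /h/ (voiceless), it takes -wil, giving *jutiuohwil*.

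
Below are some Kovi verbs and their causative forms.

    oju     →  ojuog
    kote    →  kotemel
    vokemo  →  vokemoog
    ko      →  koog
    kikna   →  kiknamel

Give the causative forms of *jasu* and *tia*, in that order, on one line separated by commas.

The pattern is rounding harmony: -og when the last vowel of the stem is a rounded vowel (*oju*, *vokemo*, *ko*); -mel when the last vowel of the stem is an unrounded vowel (*kote*, *kikna*).
The last vowel of *jasu* is /u/, which is a rounded vowel, so the suffix is -og, giving *jasuog*.
*tia* — last vowel /a/ (an unrounded vowel) → -mel → *tiamel*.

jasuog, tiamel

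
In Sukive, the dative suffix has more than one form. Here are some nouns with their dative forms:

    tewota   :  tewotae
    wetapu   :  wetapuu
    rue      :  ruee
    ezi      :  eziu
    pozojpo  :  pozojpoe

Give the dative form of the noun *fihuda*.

The suffix is conditioned by the last vowel: -u when the last vowel of the stem is a high vowel (*wetapu*, *ezi*); -e when the last vowel of the stem is a non-high vowel (*tewota*, *rue*, *pozojpo*).
*fihuda*: last vowel = /a/, a non-high vowel → -e → *fihudae*.

fihudae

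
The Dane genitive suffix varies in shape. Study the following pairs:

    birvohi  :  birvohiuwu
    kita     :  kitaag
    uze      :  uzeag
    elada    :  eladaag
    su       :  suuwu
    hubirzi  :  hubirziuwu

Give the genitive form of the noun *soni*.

Looking at the last vowel of each stem: -uwu when the last vowel of the stem is a high vowel (*birvohi*, *su*, *hubirzi*); -ag when the last vowel of the stem is a non-high vowel (*kita*, *uze*, *elada*).
Since the last vowel of *soni* is /i/ (a high vowel), it takes -uwu, giving *soniuwu*.

soniuwu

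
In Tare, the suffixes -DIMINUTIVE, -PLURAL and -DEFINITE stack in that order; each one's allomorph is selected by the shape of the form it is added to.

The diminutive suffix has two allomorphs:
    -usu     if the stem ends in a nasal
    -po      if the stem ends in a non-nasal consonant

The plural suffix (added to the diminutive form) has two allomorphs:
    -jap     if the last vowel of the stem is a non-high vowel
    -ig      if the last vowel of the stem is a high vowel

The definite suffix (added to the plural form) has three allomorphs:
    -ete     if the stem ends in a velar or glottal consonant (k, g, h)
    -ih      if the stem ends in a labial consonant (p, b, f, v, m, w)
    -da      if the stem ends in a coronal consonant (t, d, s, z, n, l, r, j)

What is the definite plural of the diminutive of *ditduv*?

ditduvpojapih

The final consonant of *ditduv* is /v/, which is non-nasal, so the diminutive suffix is -po, giving *ditduvpo*.
The last vowel of the diminutive form *ditduvpo* is /o/, which is a non-high vowel, so the plural suffix is -jap, giving *ditduvpojap*.
The plural form *ditduvpojap* — final consonant /p/ (labial) → -ih → *ditduvpojapih*.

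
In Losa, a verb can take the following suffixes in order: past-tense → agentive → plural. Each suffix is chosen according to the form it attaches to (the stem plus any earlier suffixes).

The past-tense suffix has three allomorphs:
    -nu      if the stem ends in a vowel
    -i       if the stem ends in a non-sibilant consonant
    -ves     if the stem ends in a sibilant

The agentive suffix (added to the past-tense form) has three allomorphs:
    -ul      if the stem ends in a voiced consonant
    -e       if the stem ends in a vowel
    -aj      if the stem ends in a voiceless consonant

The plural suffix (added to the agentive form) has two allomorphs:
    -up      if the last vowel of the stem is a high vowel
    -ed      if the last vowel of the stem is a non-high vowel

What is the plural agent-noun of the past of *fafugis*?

fafugisvesajed

The final sound of *fafugis* is /s/, which is a sibilant, so the past-tense suffix is -ves, giving *fafugisves*.
The past-tense form *fafugisves* — final sound /s/ (a voiceless consonant) → -aj → *fafugisvesaj*.
The agentive form *fafugisvesaj*: last vowel = /a/, a non-high vowel → -ed → *fafugisvesajed*.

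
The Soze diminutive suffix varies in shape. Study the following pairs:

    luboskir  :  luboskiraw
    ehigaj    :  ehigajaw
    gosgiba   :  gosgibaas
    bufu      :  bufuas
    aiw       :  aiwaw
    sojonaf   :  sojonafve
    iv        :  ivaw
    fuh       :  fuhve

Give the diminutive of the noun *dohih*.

Looking at the final sound of each stem: -ve when the stem ends in a voiceless consonant (*sojonaf*, *fuh*); -aw when the stem ends in a voiced consonant (*luboskir*, *ehigaj*, *aiw*, *iv*); -as when the stem ends in a vowel (*gosgiba*, *bufu*).
*dohih*: final sound = /h/, a voiceless consonant → -ve → *dohihve*.

dohihve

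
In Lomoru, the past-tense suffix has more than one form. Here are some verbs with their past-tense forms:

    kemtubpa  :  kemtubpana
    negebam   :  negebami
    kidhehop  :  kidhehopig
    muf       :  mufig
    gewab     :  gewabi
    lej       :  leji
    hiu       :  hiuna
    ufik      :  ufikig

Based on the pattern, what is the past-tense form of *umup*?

The alternation tracks the final sound of the stem — -ig when the stem ends in a voiceless consonant (*kidhehop*, *muf*, *ufik*); -i when the stem ends in a voiced consonant (*negebam*, *gewab*, *lej*); -na when the stem ends in a vowel (*kemtubpa*, *hiu*).
*umup*: final sound = /p/, a voiceless consonant → -ig → *umupig*.

umupig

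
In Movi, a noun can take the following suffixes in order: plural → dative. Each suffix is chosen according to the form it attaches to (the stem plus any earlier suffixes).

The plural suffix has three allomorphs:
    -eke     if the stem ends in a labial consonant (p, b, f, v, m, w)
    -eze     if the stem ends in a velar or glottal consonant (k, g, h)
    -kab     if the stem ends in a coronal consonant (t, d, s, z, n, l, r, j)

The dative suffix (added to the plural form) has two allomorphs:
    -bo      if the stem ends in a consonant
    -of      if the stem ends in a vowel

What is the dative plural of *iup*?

*iup*: final consonant = /p/, labial → -eke → *iupeke*.
The final sound of the plural form *iupeke* is /e/, which is a vowel, so the dative suffix is -of, giving *iupekeof*.

iupekeof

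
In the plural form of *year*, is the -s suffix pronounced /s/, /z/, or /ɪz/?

The stem *year* ends in a voiced non-sibilant sound.
The plural suffix surfaces as /ɪz/ after sibilants, /s/ after other voiceless consonants, and /z/ after other voiced sounds.
So the plural -s on *year* is pronounced /z/.

/z/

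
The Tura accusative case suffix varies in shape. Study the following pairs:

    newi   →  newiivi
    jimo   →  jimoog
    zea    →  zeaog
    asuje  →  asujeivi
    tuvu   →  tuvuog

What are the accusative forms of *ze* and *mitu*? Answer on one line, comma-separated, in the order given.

The pattern is front/back vowel harmony: -ivi when the last vowel of the stem is a front vowel (*newi*, *asuje*); -og when the last vowel of the stem is a back vowel (*jimo*, *zea*, *tuvu*).
*ze* — last vowel /e/ (a front vowel) → -ivi → *zeivi*.
*mitu* — last vowel /u/ (a back vowel) → -og → *mituog*.

zeivi, mituog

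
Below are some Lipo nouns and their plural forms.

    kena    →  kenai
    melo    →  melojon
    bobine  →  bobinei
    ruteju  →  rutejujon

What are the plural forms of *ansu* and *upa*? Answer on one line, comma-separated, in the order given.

ansujon, upai

The alternation tracks the last vowel of the stem — -jon when the last vowel of the stem is a rounded vowel (*melo*, *ruteju*); -i when the last vowel of the stem is an unrounded vowel (*kena*, *bobine*).
Since the last vowel of *ansu* is /u/ (a rounded vowel), it takes -jon, giving *ansujon*.
Since the last vowel of *upa* is /a/ (an unrounded vowel), it takes -i, giving *upai*.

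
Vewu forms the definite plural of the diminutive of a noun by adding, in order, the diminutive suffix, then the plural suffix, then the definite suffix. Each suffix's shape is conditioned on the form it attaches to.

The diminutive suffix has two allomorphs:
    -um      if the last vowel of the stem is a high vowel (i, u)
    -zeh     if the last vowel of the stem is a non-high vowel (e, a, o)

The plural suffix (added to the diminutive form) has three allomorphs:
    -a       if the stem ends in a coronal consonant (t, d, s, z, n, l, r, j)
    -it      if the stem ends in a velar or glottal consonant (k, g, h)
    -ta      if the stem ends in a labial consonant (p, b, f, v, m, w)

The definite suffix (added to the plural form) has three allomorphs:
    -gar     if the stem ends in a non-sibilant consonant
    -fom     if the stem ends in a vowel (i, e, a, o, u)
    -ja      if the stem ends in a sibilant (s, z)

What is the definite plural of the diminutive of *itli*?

itliumtafom

*itli*: last vowel = /i/, a high vowel → -um → *itlium*.
The diminutive form *itlium*: final consonant = /m/, labial → -ta → *itliumta*.
The plural form *itliumta*: final sound = /a/, a vowel → -fom → *itliumtafom*.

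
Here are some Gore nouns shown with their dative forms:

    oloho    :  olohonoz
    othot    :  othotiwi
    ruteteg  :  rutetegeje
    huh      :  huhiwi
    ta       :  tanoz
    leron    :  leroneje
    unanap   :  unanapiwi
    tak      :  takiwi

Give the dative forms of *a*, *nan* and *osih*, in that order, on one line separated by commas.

The pattern is voicing of the final sound: -iwi when the stem ends in a voiceless consonant (*othot*, *huh*, *unanap*, *tak*); -eje when the stem ends in a voiced consonant (*ruteteg*, *leron*); -noz when the stem ends in a vowel (*oloho*, *ta*).
*a* — final sound /a/ (a vowel) → -noz → *anoz*.
*nan* — final sound /n/ (a voiced consonant) → -eje → *naneje*.
The final sound of *osih* is /h/, which is a voiceless consonant, so the suffix is -iwi, giving *osihiwi*.

anoz, naneje, osihiwi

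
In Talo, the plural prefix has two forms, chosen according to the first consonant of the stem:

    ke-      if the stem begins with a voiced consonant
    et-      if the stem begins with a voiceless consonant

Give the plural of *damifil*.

kedamifil

Since the first consonant of *damifil* is /d/ (voiced), it takes ke-, giving *kedamifil*.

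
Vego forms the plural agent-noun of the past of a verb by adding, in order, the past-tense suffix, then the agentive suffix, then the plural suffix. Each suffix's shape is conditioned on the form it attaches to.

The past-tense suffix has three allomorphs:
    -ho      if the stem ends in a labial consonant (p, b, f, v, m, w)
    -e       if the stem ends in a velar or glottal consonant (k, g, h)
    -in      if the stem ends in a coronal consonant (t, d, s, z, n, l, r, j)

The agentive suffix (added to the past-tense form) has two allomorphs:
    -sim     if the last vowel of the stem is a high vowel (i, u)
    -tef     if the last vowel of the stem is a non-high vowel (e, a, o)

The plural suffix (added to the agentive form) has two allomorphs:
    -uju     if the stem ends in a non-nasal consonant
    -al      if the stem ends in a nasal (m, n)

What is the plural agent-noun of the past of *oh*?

ohetefuju

*oh* — final consonant /h/ (velar/glottal) → -e → *ohe*.
Since the last vowel of the past-tense form *ohe* is /e/ (a non-high vowel), it takes -tef, giving *ohetef*.
The final consonant of the agentive form *ohetef* is /f/, which is non-nasal, so the plural suffix is -uju, giving *ohetefuju*.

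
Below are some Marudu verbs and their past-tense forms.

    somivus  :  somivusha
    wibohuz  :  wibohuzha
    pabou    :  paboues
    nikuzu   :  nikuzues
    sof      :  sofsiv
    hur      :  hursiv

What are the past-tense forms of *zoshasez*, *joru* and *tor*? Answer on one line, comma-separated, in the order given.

The pattern is sibilance of the final sound: -ha when the stem ends in a sibilant (*somivus*, *wibohuz*); -siv when the stem ends in a non-sibilant consonant (*sof*, *hur*); -es when the stem ends in a vowel (*pabou*, *nikuzu*).
The final sound of *zoshasez* is /z/, which is a sibilant, so the suffix is -ha, giving *zoshasezha*.
*joru*: final sound = /u/, a vowel → -es → *jorues*.
The final sound of *tor* is /r/, which is a non-sibilant consonant, so the suffix is -siv, giving *torsiv*.

zoshasezha, jorues, torsiv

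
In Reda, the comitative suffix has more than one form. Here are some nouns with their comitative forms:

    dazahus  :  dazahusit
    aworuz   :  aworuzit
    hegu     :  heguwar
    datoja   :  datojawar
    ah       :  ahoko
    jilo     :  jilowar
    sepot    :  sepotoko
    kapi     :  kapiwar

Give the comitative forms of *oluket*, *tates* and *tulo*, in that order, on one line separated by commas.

Looking at the final sound of each stem: -it when the stem ends in a sibilant (*dazahus*, *aworuz*); -oko when the stem ends in a non-sibilant consonant (*ah*, *sepot*); -war when the stem ends in a vowel (*hegu*, *datoja*, *jilo*, *kapi*).
The final sound of *oluket* is /t/, which is a non-sibilant consonant, so the suffix is -oko, giving *oluketoko*.
*tates*: final sound = /s/, a sibilant → -it → *tatesit*.
Since the final sound of *tulo* is /o/ (a vowel), it takes -war, giving *tulowar*.

oluketoko, tatesit, tulowar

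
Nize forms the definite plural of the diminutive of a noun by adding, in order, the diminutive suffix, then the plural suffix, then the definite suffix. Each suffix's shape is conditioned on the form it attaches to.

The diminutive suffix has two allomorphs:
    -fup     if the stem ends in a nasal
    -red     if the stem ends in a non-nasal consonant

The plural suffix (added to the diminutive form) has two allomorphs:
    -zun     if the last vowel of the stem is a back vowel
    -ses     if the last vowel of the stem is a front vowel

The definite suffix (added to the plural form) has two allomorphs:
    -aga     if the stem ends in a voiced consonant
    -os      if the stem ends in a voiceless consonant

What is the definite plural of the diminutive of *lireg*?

The final consonant of *lireg* is /g/, which is non-nasal, so the diminutive suffix is -red, giving *liregred*.
The diminutive form *liregred* — last vowel /e/ (a front vowel) → -ses → *liregredses*.
The plural form *liregredses* — final consonant /s/ (voiceless) → -os → *liregredsesos*.

liregredsesos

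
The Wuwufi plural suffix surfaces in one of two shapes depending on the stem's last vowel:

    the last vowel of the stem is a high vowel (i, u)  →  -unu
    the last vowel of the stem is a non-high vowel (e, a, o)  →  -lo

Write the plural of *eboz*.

ebozlo

The last vowel of *eboz* is /o/, which is a non-high vowel, so the suffix is -lo, giving *ebozlo*.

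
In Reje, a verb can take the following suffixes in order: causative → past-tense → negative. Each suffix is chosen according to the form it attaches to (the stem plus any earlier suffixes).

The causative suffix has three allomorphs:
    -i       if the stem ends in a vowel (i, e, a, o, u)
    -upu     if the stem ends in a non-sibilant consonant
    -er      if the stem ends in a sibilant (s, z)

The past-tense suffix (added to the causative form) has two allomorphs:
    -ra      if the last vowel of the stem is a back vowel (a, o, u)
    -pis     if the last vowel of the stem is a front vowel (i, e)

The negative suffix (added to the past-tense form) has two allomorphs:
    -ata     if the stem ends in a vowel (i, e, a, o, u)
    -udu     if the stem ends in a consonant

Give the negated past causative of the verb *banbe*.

The final sound of *banbe* is /e/, which is a vowel, so the causative suffix is -i, giving *banbei*.
Since the last vowel of the causative form *banbei* is /i/ (a front vowel), it takes -pis, giving *banbeipis*.
The past-tense form *banbeipis* — final sound /s/ (a consonant) → -udu → *banbeipisudu*.

banbeipisudu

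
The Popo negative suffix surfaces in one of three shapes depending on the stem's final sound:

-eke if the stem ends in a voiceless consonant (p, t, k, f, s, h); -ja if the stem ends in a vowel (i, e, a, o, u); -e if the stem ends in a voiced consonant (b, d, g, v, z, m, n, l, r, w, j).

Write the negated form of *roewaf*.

The final sound of *roewaf* is /f/, which is a voiceless consonant, so the suffix is -eke, giving *roewafeke*.

roewafeke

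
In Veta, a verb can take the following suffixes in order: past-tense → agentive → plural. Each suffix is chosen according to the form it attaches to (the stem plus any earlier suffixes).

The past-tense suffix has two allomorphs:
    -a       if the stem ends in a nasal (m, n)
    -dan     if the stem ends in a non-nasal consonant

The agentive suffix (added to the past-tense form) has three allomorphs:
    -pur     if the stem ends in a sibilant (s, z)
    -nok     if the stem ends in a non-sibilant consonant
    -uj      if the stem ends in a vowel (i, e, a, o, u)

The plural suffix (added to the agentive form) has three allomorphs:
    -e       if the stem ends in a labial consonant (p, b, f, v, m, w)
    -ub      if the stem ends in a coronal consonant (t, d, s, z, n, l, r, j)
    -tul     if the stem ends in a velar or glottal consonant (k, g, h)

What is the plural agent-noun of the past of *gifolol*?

gifololdannoktul

Since the final consonant of *gifolol* is /l/ (non-nasal), it takes -dan, giving *gifololdan*.
Since the final sound of the past-tense form *gifololdan* is /n/ (a non-sibilant consonant), it takes -nok, giving *gifololdannok*.
Since the final consonant of the agentive form *gifololdannok* is /k/ (velar/glottal), it takes -tul, giving *gifololdannoktul*.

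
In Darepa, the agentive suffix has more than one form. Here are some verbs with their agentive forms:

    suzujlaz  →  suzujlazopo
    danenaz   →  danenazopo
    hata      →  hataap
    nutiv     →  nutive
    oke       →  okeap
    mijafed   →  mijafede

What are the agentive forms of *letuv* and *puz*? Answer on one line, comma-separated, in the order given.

The alternation tracks the final sound of the stem — -opo when the stem ends in a sibilant (*suzujlaz*, *danenaz*); -e when the stem ends in a non-sibilant consonant (*nutiv*, *mijafed*); -ap when the stem ends in a vowel (*hata*, *oke*).
Since the final sound of *letuv* is /v/ (a non-sibilant consonant), it takes -e, giving *letuve*.
*puz* — final sound /z/ (a sibilant) → -opo → *puzopo*.

letuve, puzopo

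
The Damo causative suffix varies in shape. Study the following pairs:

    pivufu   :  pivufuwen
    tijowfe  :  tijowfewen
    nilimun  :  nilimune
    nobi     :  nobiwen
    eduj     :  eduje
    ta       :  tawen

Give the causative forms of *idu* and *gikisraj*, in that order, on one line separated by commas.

The suffix is conditioned by the final sound: -e when the stem ends in a consonant (*nilimun*, *eduj*); -wen when the stem ends in a vowel (*pivufu*, *tijowfe*, *nobi*, *ta*).
*idu* — final sound /u/ (a vowel) → -wen → *iduwen*.
*gikisraj*: final sound = /j/, a consonant → -e → *gikisraje*.

iduwen, gikisraje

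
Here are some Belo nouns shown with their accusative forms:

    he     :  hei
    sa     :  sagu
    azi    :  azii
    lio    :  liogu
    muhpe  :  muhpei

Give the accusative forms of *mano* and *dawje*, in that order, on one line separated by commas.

The pattern is front/back vowel harmony: -i when the last vowel of the stem is a front vowel (*he*, *azi*, *muhpe*); -gu when the last vowel of the stem is a back vowel (*sa*, *lio*).
The last vowel of *mano* is /o/, which is a back vowel, so the suffix is -gu, giving *manogu*.
Since the last vowel of *dawje* is /e/ (a front vowel), it takes -i, giving *dawjei*.

manogu, dawjei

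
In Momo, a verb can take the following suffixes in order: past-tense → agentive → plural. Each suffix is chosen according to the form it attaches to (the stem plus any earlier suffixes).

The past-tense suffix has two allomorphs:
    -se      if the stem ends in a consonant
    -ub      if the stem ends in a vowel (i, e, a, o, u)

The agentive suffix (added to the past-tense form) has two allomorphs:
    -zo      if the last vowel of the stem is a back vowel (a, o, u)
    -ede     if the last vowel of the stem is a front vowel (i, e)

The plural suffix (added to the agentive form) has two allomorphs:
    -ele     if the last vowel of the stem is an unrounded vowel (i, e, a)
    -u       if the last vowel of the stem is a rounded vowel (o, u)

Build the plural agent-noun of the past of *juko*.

Since the final sound of *juko* is /o/ (a vowel), it takes -ub, giving *jukoub*.
The last vowel of the past-tense form *jukoub* is /u/, which is a back vowel, so the agentive suffix is -zo, giving *jukoubzo*.
Since the last vowel of the agentive form *jukoubzo* is /o/ (a rounded vowel), it takes -u, giving *jukoubzou*.

jukoubzou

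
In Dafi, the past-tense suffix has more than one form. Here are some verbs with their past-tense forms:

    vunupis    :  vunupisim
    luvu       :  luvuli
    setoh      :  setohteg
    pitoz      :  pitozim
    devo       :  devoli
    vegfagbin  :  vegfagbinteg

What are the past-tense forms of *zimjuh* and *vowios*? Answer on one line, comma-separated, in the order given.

Looking at the final sound of each stem: -im when the stem ends in a sibilant (*vunupis*, *pitoz*); -teg when the stem ends in a non-sibilant consonant (*setoh*, *vegfagbin*); -li when the stem ends in a vowel (*luvu*, *devo*).
*zimjuh*: final sound = /h/, a non-sibilant consonant → -teg → *zimjuhteg*.
*vowios* — final sound /s/ (a sibilant) → -im → *vowiosim*.

zimjuhteg, vowiosim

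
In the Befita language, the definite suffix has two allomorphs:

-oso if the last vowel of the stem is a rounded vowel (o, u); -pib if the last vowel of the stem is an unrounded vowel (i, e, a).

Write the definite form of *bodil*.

Since the last vowel of *bodil* is /i/ (an unrounded vowel), it takes -pib, giving *bodilpib*.

bodilpib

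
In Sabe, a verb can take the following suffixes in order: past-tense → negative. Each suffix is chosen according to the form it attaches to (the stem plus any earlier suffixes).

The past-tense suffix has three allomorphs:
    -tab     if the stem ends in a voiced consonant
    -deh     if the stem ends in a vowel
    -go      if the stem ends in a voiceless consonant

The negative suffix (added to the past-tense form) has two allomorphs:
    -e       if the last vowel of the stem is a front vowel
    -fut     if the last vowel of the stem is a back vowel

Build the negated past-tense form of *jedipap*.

jedipapgofut

The final sound of *jedipap* is /p/, which is a voiceless consonant, so the past-tense suffix is -go, giving *jedipapgo*.
Since the last vowel of the past-tense form *jedipapgo* is /o/ (a back vowel), it takes -fut, giving *jedipapgofut*.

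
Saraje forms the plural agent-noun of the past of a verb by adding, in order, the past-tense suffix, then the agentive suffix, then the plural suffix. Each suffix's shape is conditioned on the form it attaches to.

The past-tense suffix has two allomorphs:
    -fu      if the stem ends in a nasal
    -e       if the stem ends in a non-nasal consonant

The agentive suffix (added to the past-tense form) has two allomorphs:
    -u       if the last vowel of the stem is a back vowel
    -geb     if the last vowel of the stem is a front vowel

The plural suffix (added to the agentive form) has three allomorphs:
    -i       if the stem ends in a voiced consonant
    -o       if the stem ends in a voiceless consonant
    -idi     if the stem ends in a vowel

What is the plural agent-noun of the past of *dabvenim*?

The final consonant of *dabvenim* is /m/, which is a nasal, so the past-tense suffix is -fu, giving *dabvenimfu*.
The past-tense form *dabvenimfu*: last vowel = /u/, a back vowel → -u → *dabvenimfuu*.
The agentive form *dabvenimfuu* — final sound /u/ (a vowel) → -idi → *dabvenimfuuidi*.

dabvenimfuuidi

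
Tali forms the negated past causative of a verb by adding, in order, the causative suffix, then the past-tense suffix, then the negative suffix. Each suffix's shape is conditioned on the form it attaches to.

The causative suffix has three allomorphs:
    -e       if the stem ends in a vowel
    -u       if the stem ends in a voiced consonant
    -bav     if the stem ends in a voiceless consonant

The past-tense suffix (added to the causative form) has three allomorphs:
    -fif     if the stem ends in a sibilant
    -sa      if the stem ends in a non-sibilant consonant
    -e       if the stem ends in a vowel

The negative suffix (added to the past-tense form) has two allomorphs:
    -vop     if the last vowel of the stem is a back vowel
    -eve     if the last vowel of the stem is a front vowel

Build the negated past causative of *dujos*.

*dujos*: final sound = /s/, a voiceless consonant → -bav → *dujosbav*.
The final sound of the causative form *dujosbav* is /v/, which is a non-sibilant consonant, so the past-tense suffix is -sa, giving *dujosbavsa*.
The last vowel of the past-tense form *dujosbavsa* is /a/, which is a back vowel, so the negative suffix is -vop, giving *dujosbavsavop*.

dujosbavsavop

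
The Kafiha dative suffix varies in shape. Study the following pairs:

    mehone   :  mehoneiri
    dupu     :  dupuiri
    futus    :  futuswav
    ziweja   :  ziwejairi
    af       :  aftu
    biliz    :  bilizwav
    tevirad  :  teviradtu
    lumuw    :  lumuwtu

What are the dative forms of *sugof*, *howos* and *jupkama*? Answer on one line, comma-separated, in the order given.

sugoftu, howoswav, jupkamairi

The alternation tracks the final sound of the stem — -wav when the stem ends in a sibilant (*futus*, *biliz*); -tu when the stem ends in a non-sibilant consonant (*af*, *tevirad*, *lumuw*); -iri when the stem ends in a vowel (*mehone*, *dupu*, *ziweja*).
*sugof*: final sound = /f/, a non-sibilant consonant → -tu → *sugoftu*.
The final sound of *howos* is /s/, which is a sibilant, so the suffix is -wav, giving *howoswav*.
Since the final sound of *jupkama* is /a/ (a vowel), it takes -iri, giving *jupkamairi*.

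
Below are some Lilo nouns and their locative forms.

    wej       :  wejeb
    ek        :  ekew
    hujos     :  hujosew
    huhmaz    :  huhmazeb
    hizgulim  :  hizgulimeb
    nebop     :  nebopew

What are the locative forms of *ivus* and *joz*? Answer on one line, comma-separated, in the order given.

ivusew, jozeb

The suffix is conditioned by the final consonant: -ew when the stem ends in a voiceless consonant (*ek*, *hujos*, *nebop*); -eb when the stem ends in a voiced consonant (*wej*, *huhmaz*, *hizgulim*).
Since the final consonant of *ivus* is /s/ (voiceless), it takes -ew, giving *ivusew*.
*joz*: final consonant = /z/, voiced → -eb → *jozeb*.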